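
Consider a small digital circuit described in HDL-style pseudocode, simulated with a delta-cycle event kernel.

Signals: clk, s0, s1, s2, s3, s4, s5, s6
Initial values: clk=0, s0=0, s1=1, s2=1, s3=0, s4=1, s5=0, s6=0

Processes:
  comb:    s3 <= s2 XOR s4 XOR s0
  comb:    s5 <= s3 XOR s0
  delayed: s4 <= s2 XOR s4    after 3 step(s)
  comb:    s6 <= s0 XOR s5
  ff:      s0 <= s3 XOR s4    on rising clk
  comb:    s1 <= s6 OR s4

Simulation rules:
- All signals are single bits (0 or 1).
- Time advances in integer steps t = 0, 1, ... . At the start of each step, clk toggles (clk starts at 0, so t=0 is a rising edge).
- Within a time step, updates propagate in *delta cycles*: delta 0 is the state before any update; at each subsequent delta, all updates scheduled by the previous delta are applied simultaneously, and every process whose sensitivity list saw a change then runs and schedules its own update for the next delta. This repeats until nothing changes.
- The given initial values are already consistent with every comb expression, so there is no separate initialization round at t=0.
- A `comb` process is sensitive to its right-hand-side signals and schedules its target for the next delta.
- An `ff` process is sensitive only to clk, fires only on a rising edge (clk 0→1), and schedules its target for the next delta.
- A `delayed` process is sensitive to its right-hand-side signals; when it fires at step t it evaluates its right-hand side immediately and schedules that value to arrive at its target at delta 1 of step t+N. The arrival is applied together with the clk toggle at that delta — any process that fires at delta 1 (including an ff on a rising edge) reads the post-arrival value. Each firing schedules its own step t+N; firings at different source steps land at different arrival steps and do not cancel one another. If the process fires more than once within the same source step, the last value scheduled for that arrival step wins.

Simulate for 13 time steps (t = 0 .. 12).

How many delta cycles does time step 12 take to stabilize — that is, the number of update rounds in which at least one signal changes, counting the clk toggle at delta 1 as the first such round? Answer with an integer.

5

t=0 Δ0: s2=1 s4=1 clk=0 s5=0 s3=0 s1=1 s6=0 s0=0
  Δ1: clk:0→1
  Δ2: s0:0→1
  Δ3: s5:0→1, s3:0→1, s6:0→1
  Δ4: s5:1→0, s6:1→0
  Δ5: s6:0→1
  (5Δ to stable)
t=1 Δ0: s2=1 s4=1 clk=1 s5=0 s3=1 s1=1 s6=1 s0=1
  Δ1: clk:1→0
  (1Δ to stable)
t=2 Δ0: s2=1 s4=1 clk=0 s5=0 s3=1 s1=1 s6=1 s0=1
  Δ1: clk:0→1
  Δ2: s0:1→0
  Δ3: s5:0→1, s3:1→0, s6:1→0
  Δ4: s5:1→0, s6:0→1
  Δ5: s6:1→0
  (5Δ to stable)
t=3 Δ0: s2=1 s4=1 clk=1 s5=0 s3=0 s1=1 s6=0 s0=0
  Δ1: clk:1→0
  (1Δ to stable)
t=4 Δ0: s2=1 s4=1 clk=0 s5=0 s3=0 s1=1 s6=0 s0=0
  Δ1: clk:0→1
  Δ2: s0:0→1
  Δ3: s5:0→1, s3:0→1, s6:0→1
  Δ4: s5:1→0, s6:1→0
  Δ5: s6:0→1
  (5Δ to stable)
t=5 Δ0: s2=1 s4=1 clk=1 s5=0 s3=1 s1=1 s6=1 s0=1
  Δ1: clk:1→0
  (1Δ to stable)
t=6 Δ0: s2=1 s4=1 clk=0 s5=0 s3=1 s1=1 s6=1 s0=1
  Δ1: clk:0→1
  Δ2: s0:1→0
  Δ3: s5:0→1, s3:1→0, s6:1→0
  Δ4: s5:1→0, s6:0→1
  Δ5: s6:1→0
  (5Δ to stable)
t=7 Δ0: s2=1 s4=1 clk=1 s5=0 s3=0 s1=1 s6=0 s0=0
  Δ1: clk:1→0
  (1Δ to stable)
t=8 Δ0: s2=1 s4=1 clk=0 s5=0 s3=0 s1=1 s6=0 s0=0
  Δ1: clk:0→1
  Δ2: s0:0→1
  Δ3: s5:0→1, s3:0→1, s6:0→1
  Δ4: s5:1→0, s6:1→0
  Δ5: s6:0→1
  (5Δ to stable)
t=9 Δ0: s2=1 s4=1 clk=1 s5=0 s3=1 s1=1 s6=1 s0=1
  Δ1: clk:1→0
  (1Δ to stable)
t=10 Δ0: s2=1 s4=1 clk=0 s5=0 s3=1 s1=1 s6=1 s0=1
  Δ1: clk:0→1
  Δ2: s0:1→0
  Δ3: s5:0→1, s3:1→0, s6:1→0
  Δ4: s5:1→0, s6:0→1
  Δ5: s6:1→0
  (5Δ to stable)
t=11 Δ0: s2=1 s4=1 clk=1 s5=0 s3=0 s1=1 s6=0 s0=0
  Δ1: clk:1→0
  (1Δ to stable)
t=12 Δ0: s2=1 s4=1 clk=0 s5=0 s3=0 s1=1 s6=0 s0=0
  Δ1: clk:0→1
  Δ2: s0:0→1
  Δ3: s5:0→1, s3:0→1, s6:0→1
  Δ4: s5:1→0, s6:1→0
  Δ5: s6:0→1
  (5Δ to stable)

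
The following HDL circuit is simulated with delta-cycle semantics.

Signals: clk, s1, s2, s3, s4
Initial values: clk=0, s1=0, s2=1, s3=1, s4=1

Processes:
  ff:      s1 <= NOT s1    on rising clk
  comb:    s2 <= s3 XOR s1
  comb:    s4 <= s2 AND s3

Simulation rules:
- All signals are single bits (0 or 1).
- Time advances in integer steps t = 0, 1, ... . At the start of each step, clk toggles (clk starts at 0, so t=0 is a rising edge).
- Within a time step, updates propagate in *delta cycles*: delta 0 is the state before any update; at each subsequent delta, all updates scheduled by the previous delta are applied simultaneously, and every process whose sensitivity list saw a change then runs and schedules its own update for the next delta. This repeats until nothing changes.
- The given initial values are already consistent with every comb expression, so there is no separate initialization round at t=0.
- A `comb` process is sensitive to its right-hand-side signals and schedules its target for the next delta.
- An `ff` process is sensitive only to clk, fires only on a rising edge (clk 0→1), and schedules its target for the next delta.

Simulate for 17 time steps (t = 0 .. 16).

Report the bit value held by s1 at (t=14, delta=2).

0

t0.Δ0 clk=0 s1=0 s3=1 s4=1 s2=1
t0.Δ1 clk=1 s1=0 s3=1 s4=1 s2=1
t0.Δ2 clk=1 s1=1 s3=1 s4=1 s2=1
t0.Δ3 clk=1 s1=1 s3=1 s4=1 s2=0
t0.Δ4 clk=1 s1=1 s3=1 s4=0 s2=0
t1.Δ0 clk=1 s1=1 s3=1 s4=0 s2=0
t1.Δ1 clk=0 s1=1 s3=1 s4=0 s2=0
t2.Δ0 clk=0 s1=1 s3=1 s4=0 s2=0
t2.Δ1 clk=1 s1=1 s3=1 s4=0 s2=0
t2.Δ2 clk=1 s1=0 s3=1 s4=0 s2=0
t2.Δ3 clk=1 s1=0 s3=1 s4=0 s2=1
t2.Δ4 clk=1 s1=0 s3=1 s4=1 s2=1
t3.Δ0 clk=1 s1=0 s3=1 s4=1 s2=1
t3.Δ1 clk=0 s1=0 s3=1 s4=1 s2=1
t4.Δ0 clk=0 s1=0 s3=1 s4=1 s2=1
t4.Δ1 clk=1 s1=0 s3=1 s4=1 s2=1
t4.Δ2 clk=1 s1=1 s3=1 s4=1 s2=1
t4.Δ3 clk=1 s1=1 s3=1 s4=1 s2=0
t4.Δ4 clk=1 s1=1 s3=1 s4=0 s2=0
t5.Δ0 clk=1 s1=1 s3=1 s4=0 s2=0
t5.Δ1 clk=0 s1=1 s3=1 s4=0 s2=0
t6.Δ0 clk=0 s1=1 s3=1 s4=0 s2=0
t6.Δ1 clk=1 s1=1 s3=1 s4=0 s2=0
t6.Δ2 clk=1 s1=0 s3=1 s4=0 s2=0
t6.Δ3 clk=1 s1=0 s3=1 s4=0 s2=1
t6.Δ4 clk=1 s1=0 s3=1 s4=1 s2=1
t7.Δ0 clk=1 s1=0 s3=1 s4=1 s2=1
t7.Δ1 clk=0 s1=0 s3=1 s4=1 s2=1
t8.Δ0 clk=0 s1=0 s3=1 s4=1 s2=1
t8.Δ1 clk=1 s1=0 s3=1 s4=1 s2=1
t8.Δ2 clk=1 s1=1 s3=1 s4=1 s2=1
t8.Δ3 clk=1 s1=1 s3=1 s4=1 s2=0
t8.Δ4 clk=1 s1=1 s3=1 s4=0 s2=0
t9.Δ0 clk=1 s1=1 s3=1 s4=0 s2=0
t9.Δ1 clk=0 s1=1 s3=1 s4=0 s2=0
t10.Δ0 clk=0 s1=1 s3=1 s4=0 s2=0
t10.Δ1 clk=1 s1=1 s3=1 s4=0 s2=0
t10.Δ2 clk=1 s1=0 s3=1 s4=0 s2=0
t10.Δ3 clk=1 s1=0 s3=1 s4=0 s2=1
t10.Δ4 clk=1 s1=0 s3=1 s4=1 s2=1
t11.Δ0 clk=1 s1=0 s3=1 s4=1 s2=1
t11.Δ1 clk=0 s1=0 s3=1 s4=1 s2=1
t12.Δ0 clk=0 s1=0 s3=1 s4=1 s2=1
t12.Δ1 clk=1 s1=0 s3=1 s4=1 s2=1
t12.Δ2 clk=1 s1=1 s3=1 s4=1 s2=1
t12.Δ3 clk=1 s1=1 s3=1 s4=1 s2=0
t12.Δ4 clk=1 s1=1 s3=1 s4=0 s2=0
t13.Δ0 clk=1 s1=1 s3=1 s4=0 s2=0
t13.Δ1 clk=0 s1=1 s3=1 s4=0 s2=0
t14.Δ0 clk=0 s1=1 s3=1 s4=0 s2=0
t14.Δ1 clk=1 s1=1 s3=1 s4=0 s2=0
t14.Δ2 clk=1 s1=0 s3=1 s4=0 s2=0
t14.Δ3 clk=1 s1=0 s3=1 s4=0 s2=1
t14.Δ4 clk=1 s1=0 s3=1 s4=1 s2=1
t15.Δ0 clk=1 s1=0 s3=1 s4=1 s2=1
t15.Δ1 clk=0 s1=0 s3=1 s4=1 s2=1
t16.Δ0 clk=0 s1=0 s3=1 s4=1 s2=1
t16.Δ1 clk=1 s1=0 s3=1 s4=1 s2=1
t16.Δ2 clk=1 s1=1 s3=1 s4=1 s2=1
t16.Δ3 clk=1 s1=1 s3=1 s4=1 s2=0
t16.Δ4 clk=1 s1=1 s3=1 s4=0 s2=0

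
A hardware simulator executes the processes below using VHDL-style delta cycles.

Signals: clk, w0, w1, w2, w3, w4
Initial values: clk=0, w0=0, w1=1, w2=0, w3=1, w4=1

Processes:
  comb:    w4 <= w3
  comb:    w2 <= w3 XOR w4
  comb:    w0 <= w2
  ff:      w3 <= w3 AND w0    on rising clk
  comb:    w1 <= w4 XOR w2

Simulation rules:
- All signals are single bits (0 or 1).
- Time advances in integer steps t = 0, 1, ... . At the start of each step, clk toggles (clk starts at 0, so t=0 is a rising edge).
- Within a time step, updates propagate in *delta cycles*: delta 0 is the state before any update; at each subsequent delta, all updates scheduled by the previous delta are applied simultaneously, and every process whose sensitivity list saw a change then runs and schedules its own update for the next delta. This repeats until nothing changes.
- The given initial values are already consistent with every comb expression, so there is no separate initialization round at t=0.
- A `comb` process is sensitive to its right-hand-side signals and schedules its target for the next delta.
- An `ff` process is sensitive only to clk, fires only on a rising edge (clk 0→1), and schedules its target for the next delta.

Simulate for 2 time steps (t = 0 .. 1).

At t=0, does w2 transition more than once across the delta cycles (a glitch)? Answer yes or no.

yes

t0.Δ0 w1=1 w4=1 w3=1 clk=0 w0=0 w2=0
t0.Δ1 w1=1 w4=1 w3=1 clk=1 w0=0 w2=0
t0.Δ2 w1=1 w4=1 w3=0 clk=1 w0=0 w2=0
t0.Δ3 w1=1 w4=0 w3=0 clk=1 w0=0 w2=1
t0.Δ4 w1=1 w4=0 w3=0 clk=1 w0=1 w2=0
t0.Δ5 w1=0 w4=0 w3=0 clk=1 w0=0 w2=0
t1.Δ0 w1=0 w4=0 w3=0 clk=1 w0=0 w2=0
t1.Δ1 w1=0 w4=0 w3=0 clk=0 w0=0 w2=0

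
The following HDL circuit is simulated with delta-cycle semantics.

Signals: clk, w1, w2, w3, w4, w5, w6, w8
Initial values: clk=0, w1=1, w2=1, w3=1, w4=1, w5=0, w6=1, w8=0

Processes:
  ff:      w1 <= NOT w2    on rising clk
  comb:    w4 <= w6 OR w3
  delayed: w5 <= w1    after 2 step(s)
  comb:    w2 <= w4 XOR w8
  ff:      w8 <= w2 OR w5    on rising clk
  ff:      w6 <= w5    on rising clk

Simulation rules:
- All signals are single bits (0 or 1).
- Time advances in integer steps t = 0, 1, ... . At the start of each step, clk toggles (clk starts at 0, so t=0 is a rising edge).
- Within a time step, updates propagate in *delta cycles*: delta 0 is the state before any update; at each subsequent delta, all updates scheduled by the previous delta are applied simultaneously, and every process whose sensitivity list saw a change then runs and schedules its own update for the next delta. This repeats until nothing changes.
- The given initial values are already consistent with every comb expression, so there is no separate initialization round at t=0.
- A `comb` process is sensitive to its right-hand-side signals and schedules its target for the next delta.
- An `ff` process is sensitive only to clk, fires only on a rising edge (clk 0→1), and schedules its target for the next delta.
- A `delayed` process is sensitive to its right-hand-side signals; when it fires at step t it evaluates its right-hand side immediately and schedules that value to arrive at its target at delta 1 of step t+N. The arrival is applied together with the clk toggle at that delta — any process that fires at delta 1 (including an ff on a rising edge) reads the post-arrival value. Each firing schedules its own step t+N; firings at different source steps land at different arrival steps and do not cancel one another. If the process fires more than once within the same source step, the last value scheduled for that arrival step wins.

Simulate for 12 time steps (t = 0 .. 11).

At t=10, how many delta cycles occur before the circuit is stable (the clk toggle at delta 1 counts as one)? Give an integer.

3

t=0 Δ0: w3=1 w1=1 w4=1 w6=1 w8=0 w5=0 w2=1 clk=0
  Δ1: clk:0→1
  Δ2: w1:1→0, w6:1→0, w8:0→1
  Δ3: w2:1→0
  (3Δ to stable)
t=1 Δ0: w3=1 w1=0 w4=1 w6=0 w8=1 w5=0 w2=0 clk=1
  Δ1: clk:1→0
  (1Δ to stable)
t=2 Δ0: w3=1 w1=0 w4=1 w6=0 w8=1 w5=0 w2=0 clk=0
  Δ1: clk:0→1
  Δ2: w1:0→1, w8:1→0
  Δ3: w2:0→1
  (3Δ to stable)
t=3 Δ0: w3=1 w1=1 w4=1 w6=0 w8=0 w5=0 w2=1 clk=1
  Δ1: clk:1→0
  (1Δ to stable)
t=4 Δ0: w3=1 w1=1 w4=1 w6=0 w8=0 w5=0 w2=1 clk=0
  Δ1: w5:0→1, clk:0→1
  Δ2: w1:1→0, w6:0→1, w8:0→1
  Δ3: w2:1→0
  (3Δ to stable)
t=5 Δ0: w3=1 w1=0 w4=1 w6=1 w8=1 w5=1 w2=0 clk=1
  Δ1: clk:1→0
  (1Δ to stable)
t=6 Δ0: w3=1 w1=0 w4=1 w6=1 w8=1 w5=1 w2=0 clk=0
  Δ1: w5:1→0, clk:0→1
  Δ2: w1:0→1, w6:1→0, w8:1→0
  Δ3: w2:0→1
  (3Δ to stable)
t=7 Δ0: w3=1 w1=1 w4=1 w6=0 w8=0 w5=0 w2=1 clk=1
  Δ1: clk:1→0
  (1Δ to stable)
t=8 Δ0: w3=1 w1=1 w4=1 w6=0 w8=0 w5=0 w2=1 clk=0
  Δ1: w5:0→1, clk:0→1
  Δ2: w1:1→0, w6:0→1, w8:0→1
  Δ3: w2:1→0
  (3Δ to stable)
t=9 Δ0: w3=1 w1=0 w4=1 w6=1 w8=1 w5=1 w2=0 clk=1
  Δ1: clk:1→0
  (1Δ to stable)
t=10 Δ0: w3=1 w1=0 w4=1 w6=1 w8=1 w5=1 w2=0 clk=0
  Δ1: w5:1→0, clk:0→1
  Δ2: w1:0→1, w6:1→0, w8:1→0
  Δ3: w2:0→1
  (3Δ to stable)
t=11 Δ0: w3=1 w1=1 w4=1 w6=0 w8=0 w5=0 w2=1 clk=1
  Δ1: clk:1→0
  (1Δ to stable)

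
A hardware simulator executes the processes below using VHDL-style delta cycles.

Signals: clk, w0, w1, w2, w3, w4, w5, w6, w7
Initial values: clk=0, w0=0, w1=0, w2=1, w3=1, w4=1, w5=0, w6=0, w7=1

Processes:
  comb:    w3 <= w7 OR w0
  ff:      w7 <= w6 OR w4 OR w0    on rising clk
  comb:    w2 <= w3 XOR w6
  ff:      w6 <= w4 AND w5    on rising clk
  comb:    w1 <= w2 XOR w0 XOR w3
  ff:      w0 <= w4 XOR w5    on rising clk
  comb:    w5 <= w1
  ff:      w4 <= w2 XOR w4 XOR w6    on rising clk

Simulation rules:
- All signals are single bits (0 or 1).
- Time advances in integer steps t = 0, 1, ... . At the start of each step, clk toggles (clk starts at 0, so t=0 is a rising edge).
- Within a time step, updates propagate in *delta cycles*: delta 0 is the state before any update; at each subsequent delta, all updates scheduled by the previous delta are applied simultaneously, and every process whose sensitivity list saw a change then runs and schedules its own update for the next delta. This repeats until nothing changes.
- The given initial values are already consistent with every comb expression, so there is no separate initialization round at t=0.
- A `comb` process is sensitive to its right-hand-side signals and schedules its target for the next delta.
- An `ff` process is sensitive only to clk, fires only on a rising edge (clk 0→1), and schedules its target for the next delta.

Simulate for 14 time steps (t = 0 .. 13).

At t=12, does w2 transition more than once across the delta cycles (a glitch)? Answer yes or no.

t=0 Δ0: w6=0 clk=0 w5=0 w1=0 w4=1 w7=1 w2=1 w0=0 w3=1
  Δ1: clk:0→1
  Δ2: w4:1→0, w0:0→1
  Δ3: w1:0→1
  Δ4: w5:0→1
  (4Δ to stable)
t=1 Δ0: w6=0 clk=1 w5=1 w1=1 w4=0 w7=1 w2=1 w0=1 w3=1
  Δ1: clk:1→0
  (1Δ to stable)
t=2 Δ0: w6=0 clk=0 w5=1 w1=1 w4=0 w7=1 w2=1 w0=1 w3=1
  Δ1: clk:0→1
  Δ2: w4:0→1
  (2Δ to stable)
t=3 Δ0: w6=0 clk=1 w5=1 w1=1 w4=1 w7=1 w2=1 w0=1 w3=1
  Δ1: clk:1→0
  (1Δ to stable)
t=4 Δ0: w6=0 clk=0 w5=1 w1=1 w4=1 w7=1 w2=1 w0=1 w3=1
  Δ1: clk:0→1
  Δ2: w6:0→1, w4:1→0, w0:1→0
  Δ3: w1:1→0, w2:1→0
  Δ4: w5:1→0, w1:0→1
  Δ5: w5:0→1
  (5Δ to stable)
t=5 Δ0: w6=1 clk=1 w5=1 w1=1 w4=0 w7=1 w2=0 w0=0 w3=1
  Δ1: clk:1→0
  (1Δ to stable)
t=6 Δ0: w6=1 clk=0 w5=1 w1=1 w4=0 w7=1 w2=0 w0=0 w3=1
  Δ1: clk:0→1
  Δ2: w6:1→0, w4:0→1, w0:0→1
  Δ3: w1:1→0, w2:0→1
  Δ4: w5:1→0, w1:0→1
  Δ5: w5:0→1
  (5Δ to stable)
t=7 Δ0: w6=0 clk=1 w5=1 w1=1 w4=1 w7=1 w2=1 w0=1 w3=1
  Δ1: clk:1→0
  (1Δ to stable)
t=8 Δ0: w6=0 clk=0 w5=1 w1=1 w4=1 w7=1 w2=1 w0=1 w3=1
  Δ1: clk:0→1
  Δ2: w6:0→1, w4:1→0, w0:1→0
  Δ3: w1:1→0, w2:1→0
  Δ4: w5:1→0, w1:0→1
  Δ5: w5:0→1
  (5Δ to stable)
t=9 Δ0: w6=1 clk=1 w5=1 w1=1 w4=0 w7=1 w2=0 w0=0 w3=1
  Δ1: clk:1→0
  (1Δ to stable)
t=10 Δ0: w6=1 clk=0 w5=1 w1=1 w4=0 w7=1 w2=0 w0=0 w3=1
  Δ1: clk:0→1
  Δ2: w6:1→0, w4:0→1, w0:0→1
  Δ3: w1:1→0, w2:0→1
  Δ4: w5:1→0, w1:0→1
  Δ5: w5:0→1
  (5Δ to stable)
t=11 Δ0: w6=0 clk=1 w5=1 w1=1 w4=1 w7=1 w2=1 w0=1 w3=1
  Δ1: clk:1→0
  (1Δ to stable)
t=12 Δ0: w6=0 clk=0 w5=1 w1=1 w4=1 w7=1 w2=1 w0=1 w3=1
  Δ1: clk:0→1
  Δ2: w6:0→1, w4:1→0, w0:1→0
  Δ3: w1:1→0, w2:1→0
  Δ4: w5:1→0, w1:0→1
  Δ5: w5:0→1
  (5Δ to stable)
t=13 Δ0: w6=1 clk=1 w5=1 w1=1 w4=0 w7=1 w2=0 w0=0 w3=1
  Δ1: clk:1→0
  (1Δ to stable)

no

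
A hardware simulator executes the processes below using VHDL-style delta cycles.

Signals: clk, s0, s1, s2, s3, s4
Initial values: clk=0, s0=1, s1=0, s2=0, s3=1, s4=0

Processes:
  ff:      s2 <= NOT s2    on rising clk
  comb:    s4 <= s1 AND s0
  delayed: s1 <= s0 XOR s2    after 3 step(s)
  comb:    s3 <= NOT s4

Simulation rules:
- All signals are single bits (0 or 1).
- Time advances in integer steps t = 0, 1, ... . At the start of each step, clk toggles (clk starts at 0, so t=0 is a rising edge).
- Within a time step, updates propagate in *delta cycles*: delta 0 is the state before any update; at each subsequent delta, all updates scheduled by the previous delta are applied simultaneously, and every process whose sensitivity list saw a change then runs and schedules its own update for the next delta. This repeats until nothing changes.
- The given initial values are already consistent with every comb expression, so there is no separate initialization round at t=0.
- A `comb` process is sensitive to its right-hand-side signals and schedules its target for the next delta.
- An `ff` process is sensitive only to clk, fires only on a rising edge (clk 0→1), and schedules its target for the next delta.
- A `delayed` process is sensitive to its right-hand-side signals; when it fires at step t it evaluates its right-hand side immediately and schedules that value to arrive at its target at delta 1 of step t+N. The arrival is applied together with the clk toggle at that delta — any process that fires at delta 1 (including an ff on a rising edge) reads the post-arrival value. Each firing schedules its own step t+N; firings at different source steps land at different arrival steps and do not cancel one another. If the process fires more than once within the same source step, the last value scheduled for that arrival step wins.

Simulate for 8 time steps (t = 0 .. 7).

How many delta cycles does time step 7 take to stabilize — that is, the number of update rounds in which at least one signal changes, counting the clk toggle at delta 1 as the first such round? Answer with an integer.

[bits: s3,s2,clk,s4,s1,s0]
t=0: Δ0=100001 Δ1=101001 Δ2=111001 | 2Δ
t=1: Δ0=111001 Δ1=110001 | 1Δ
t=2: Δ0=110001 Δ1=111001 Δ2=101001 | 2Δ
t=3: Δ0=101001 Δ1=100001 | 1Δ
t=4: Δ0=100001 Δ1=101001 Δ2=111001 | 2Δ
t=5: Δ0=111001 Δ1=110011 Δ2=110111 Δ3=010111 | 3Δ
t=6: Δ0=010111 Δ1=011111 Δ2=001111 | 2Δ
t=7: Δ0=001111 Δ1=000101 Δ2=000001 Δ3=100001 | 3Δ

3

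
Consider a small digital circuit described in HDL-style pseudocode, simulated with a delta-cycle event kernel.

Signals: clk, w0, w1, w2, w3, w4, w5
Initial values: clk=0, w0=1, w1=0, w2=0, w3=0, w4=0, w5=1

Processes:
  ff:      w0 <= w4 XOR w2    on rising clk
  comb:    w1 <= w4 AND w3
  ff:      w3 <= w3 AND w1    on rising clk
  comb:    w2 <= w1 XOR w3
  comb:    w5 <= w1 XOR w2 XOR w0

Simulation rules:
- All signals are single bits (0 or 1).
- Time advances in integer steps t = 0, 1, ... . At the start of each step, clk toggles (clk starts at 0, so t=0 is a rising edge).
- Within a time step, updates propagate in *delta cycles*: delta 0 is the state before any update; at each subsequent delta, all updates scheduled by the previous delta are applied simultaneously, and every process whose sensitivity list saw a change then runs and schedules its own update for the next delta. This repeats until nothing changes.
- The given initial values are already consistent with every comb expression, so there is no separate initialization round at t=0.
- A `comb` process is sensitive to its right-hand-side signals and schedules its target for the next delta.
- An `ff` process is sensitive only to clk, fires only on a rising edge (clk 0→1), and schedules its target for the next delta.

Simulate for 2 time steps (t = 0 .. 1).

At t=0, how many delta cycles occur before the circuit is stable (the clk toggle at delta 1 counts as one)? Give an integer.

t=0 Δ0: w2=0 w1=0 w4=0 w0=1 clk=0 w5=1 w3=0
  Δ1: clk:0→1
  Δ2: w0:1→0
  Δ3: w5:1→0
  (3Δ to stable)
t=1 Δ0: w2=0 w1=0 w4=0 w0=0 clk=1 w5=0 w3=0
  Δ1: clk:1→0
  (1Δ to stable)

3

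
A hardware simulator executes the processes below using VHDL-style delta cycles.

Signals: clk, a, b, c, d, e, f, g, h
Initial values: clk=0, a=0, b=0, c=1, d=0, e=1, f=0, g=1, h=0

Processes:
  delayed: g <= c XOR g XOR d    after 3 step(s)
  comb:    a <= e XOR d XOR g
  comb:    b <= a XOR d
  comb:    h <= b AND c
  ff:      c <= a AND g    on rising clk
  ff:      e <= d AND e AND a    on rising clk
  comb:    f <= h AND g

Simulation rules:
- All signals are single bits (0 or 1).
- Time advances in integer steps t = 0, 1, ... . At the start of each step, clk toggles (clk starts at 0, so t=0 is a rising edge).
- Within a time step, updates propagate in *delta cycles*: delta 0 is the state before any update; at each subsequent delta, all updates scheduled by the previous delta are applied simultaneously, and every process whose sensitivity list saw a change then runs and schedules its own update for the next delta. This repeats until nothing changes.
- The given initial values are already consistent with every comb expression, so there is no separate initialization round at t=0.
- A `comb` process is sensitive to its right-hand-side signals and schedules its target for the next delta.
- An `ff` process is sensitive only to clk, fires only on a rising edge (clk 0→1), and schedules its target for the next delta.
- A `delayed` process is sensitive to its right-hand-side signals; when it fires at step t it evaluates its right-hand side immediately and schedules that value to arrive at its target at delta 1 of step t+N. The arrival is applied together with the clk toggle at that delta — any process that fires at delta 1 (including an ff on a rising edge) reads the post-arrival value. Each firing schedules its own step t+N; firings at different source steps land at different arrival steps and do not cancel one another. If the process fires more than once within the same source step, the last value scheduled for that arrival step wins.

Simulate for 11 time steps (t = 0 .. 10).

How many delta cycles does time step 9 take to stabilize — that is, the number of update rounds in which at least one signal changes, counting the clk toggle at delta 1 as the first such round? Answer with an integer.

3

t=0 Δ0: f=0 e=1 g=1 b=0 a=0 c=1 h=0 d=0 clk=0
  Δ1: clk:0→1
  Δ2: e:1→0, c:1→0
  Δ3: a:0→1
  Δ4: b:0→1
  (4Δ to stable)
t=1 Δ0: f=0 e=0 g=1 b=1 a=1 c=0 h=0 d=0 clk=1
  Δ1: clk:1→0
  (1Δ to stable)
t=2 Δ0: f=0 e=0 g=1 b=1 a=1 c=0 h=0 d=0 clk=0
  Δ1: clk:0→1
  Δ2: c:0→1
  Δ3: h:0→1
  Δ4: f:0→1
  (4Δ to stable)
t=3 Δ0: f=1 e=0 g=1 b=1 a=1 c=1 h=1 d=0 clk=1
  Δ1: clk:1→0
  (1Δ to stable)
t=4 Δ0: f=1 e=0 g=1 b=1 a=1 c=1 h=1 d=0 clk=0
  Δ1: clk:0→1
  (1Δ to stable)
t=5 Δ0: f=1 e=0 g=1 b=1 a=1 c=1 h=1 d=0 clk=1
  Δ1: g:1→0, clk:1→0
  Δ2: f:1→0, a:1→0
  Δ3: b:1→0
  Δ4: h:1→0
  (4Δ to stable)
t=6 Δ0: f=0 e=0 g=0 b=0 a=0 c=1 h=0 d=0 clk=0
  Δ1: clk:0→1
  Δ2: c:1→0
  (2Δ to stable)
t=7 Δ0: f=0 e=0 g=0 b=0 a=0 c=0 h=0 d=0 clk=1
  Δ1: clk:1→0
  (1Δ to stable)
t=8 Δ0: f=0 e=0 g=0 b=0 a=0 c=0 h=0 d=0 clk=0
  Δ1: g:0→1, clk:0→1
  Δ2: a:0→1
  Δ3: b:0→1
  (3Δ to stable)
t=9 Δ0: f=0 e=0 g=1 b=1 a=1 c=0 h=0 d=0 clk=1
  Δ1: g:1→0, clk:1→0
  Δ2: a:1→0
  Δ3: b:1→0
  (3Δ to stable)
t=10 Δ0: f=0 e=0 g=0 b=0 a=0 c=0 h=0 d=0 clk=0
  Δ1: clk:0→1
  (1Δ to stable)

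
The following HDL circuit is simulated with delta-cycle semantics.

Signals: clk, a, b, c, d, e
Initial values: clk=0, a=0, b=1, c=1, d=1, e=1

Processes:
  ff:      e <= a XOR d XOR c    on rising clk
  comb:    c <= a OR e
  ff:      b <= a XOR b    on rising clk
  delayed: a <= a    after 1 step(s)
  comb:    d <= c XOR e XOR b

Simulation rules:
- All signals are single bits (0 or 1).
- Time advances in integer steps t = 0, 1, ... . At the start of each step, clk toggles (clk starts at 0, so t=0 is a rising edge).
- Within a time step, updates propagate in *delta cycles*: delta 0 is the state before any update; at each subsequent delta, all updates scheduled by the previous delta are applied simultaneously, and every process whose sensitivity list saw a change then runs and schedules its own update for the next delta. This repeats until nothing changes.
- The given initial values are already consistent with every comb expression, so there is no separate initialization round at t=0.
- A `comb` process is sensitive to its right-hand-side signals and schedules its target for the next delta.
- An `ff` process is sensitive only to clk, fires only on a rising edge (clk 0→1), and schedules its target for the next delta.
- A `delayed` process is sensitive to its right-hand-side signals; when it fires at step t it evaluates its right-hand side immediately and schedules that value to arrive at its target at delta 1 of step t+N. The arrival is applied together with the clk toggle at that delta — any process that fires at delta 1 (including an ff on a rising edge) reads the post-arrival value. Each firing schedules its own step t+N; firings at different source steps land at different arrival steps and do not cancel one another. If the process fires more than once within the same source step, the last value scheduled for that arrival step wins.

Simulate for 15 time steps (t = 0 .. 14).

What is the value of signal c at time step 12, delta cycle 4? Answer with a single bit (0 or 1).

0

t=0 Δ0: clk=0 a=0 b=1 c=1 d=1 e=1
  Δ1: clk:0→1
  Δ2: e:1→0
  Δ3: c:1→0, d:1→0
  Δ4: d:0→1
  (4Δ to stable)
t=1 Δ0: clk=1 a=0 b=1 c=0 d=1 e=0
  Δ1: clk:1→0
  (1Δ to stable)
t=2 Δ0: clk=0 a=0 b=1 c=0 d=1 e=0
  Δ1: clk:0→1
  Δ2: e:0→1
  Δ3: c:0→1, d:1→0
  Δ4: d:0→1
  (4Δ to stable)
t=3 Δ0: clk=1 a=0 b=1 c=1 d=1 e=1
  Δ1: clk:1→0
  (1Δ to stable)
t=4 Δ0: clk=0 a=0 b=1 c=1 d=1 e=1
  Δ1: clk:0→1
  Δ2: e:1→0
  Δ3: c:1→0, d:1→0
  Δ4: d:0→1
  (4Δ to stable)
t=5 Δ0: clk=1 a=0 b=1 c=0 d=1 e=0
  Δ1: clk:1→0
  (1Δ to stable)
t=6 Δ0: clk=0 a=0 b=1 c=0 d=1 e=0
  Δ1: clk:0→1
  Δ2: e:0→1
  Δ3: c:0→1, d:1→0
  Δ4: d:0→1
  (4Δ to stable)
t=7 Δ0: clk=1 a=0 b=1 c=1 d=1 e=1
  Δ1: clk:1→0
  (1Δ to stable)
t=8 Δ0: clk=0 a=0 b=1 c=1 d=1 e=1
  Δ1: clk:0→1
  Δ2: e:1→0
  Δ3: c:1→0, d:1→0
  Δ4: d:0→1
  (4Δ to stable)
t=9 Δ0: clk=1 a=0 b=1 c=0 d=1 e=0
  Δ1: clk:1→0
  (1Δ to stable)
t=10 Δ0: clk=0 a=0 b=1 c=0 d=1 e=0
  Δ1: clk:0→1
  Δ2: e:0→1
  Δ3: c:0→1, d:1→0
  Δ4: d:0→1
  (4Δ to stable)
t=11 Δ0: clk=1 a=0 b=1 c=1 d=1 e=1
  Δ1: clk:1→0
  (1Δ to stable)
t=12 Δ0: clk=0 a=0 b=1 c=1 d=1 e=1
  Δ1: clk:0→1
  Δ2: e:1→0
  Δ3: c:1→0, d:1→0
  Δ4: d:0→1
  (4Δ to stable)
t=13 Δ0: clk=1 a=0 b=1 c=0 d=1 e=0
  Δ1: clk:1→0
  (1Δ to stable)
t=14 Δ0: clk=0 a=0 b=1 c=0 d=1 e=0
  Δ1: clk:0→1
  Δ2: e:0→1
  Δ3: c:0→1, d:1→0
  Δ4: d:0→1
  (4Δ to stable)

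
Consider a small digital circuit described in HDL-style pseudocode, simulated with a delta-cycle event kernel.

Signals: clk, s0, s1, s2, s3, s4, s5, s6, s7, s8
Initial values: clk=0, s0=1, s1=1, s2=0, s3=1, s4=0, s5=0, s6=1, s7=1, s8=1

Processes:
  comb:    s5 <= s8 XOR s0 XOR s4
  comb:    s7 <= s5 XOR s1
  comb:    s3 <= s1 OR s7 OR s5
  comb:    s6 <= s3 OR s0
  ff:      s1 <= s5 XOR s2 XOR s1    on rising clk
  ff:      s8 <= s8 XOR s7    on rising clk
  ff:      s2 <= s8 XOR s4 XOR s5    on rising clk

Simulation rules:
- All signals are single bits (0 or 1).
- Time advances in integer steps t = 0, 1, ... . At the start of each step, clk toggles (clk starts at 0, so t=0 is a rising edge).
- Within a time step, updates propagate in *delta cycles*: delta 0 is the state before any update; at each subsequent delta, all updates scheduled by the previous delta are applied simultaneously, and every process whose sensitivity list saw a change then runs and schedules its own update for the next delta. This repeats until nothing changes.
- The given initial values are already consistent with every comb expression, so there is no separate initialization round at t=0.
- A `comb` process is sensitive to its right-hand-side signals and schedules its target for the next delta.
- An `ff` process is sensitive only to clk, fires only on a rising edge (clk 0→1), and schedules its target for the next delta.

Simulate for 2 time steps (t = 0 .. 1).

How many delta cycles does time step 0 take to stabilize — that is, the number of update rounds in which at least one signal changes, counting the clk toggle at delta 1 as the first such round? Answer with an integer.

4

t0.Δ0 s6=1 s2=0 s0=1 s7=1 s4=0 s1=1 s5=0 s3=1 s8=1 clk=0
t0.Δ1 s6=1 s2=0 s0=1 s7=1 s4=0 s1=1 s5=0 s3=1 s8=1 clk=1
t0.Δ2 s6=1 s2=1 s0=1 s7=1 s4=0 s1=1 s5=0 s3=1 s8=0 clk=1
t0.Δ3 s6=1 s2=1 s0=1 s7=1 s4=0 s1=1 s5=1 s3=1 s8=0 clk=1
t0.Δ4 s6=1 s2=1 s0=1 s7=0 s4=0 s1=1 s5=1 s3=1 s8=0 clk=1
t1.Δ0 s6=1 s2=1 s0=1 s7=0 s4=0 s1=1 s5=1 s3=1 s8=0 clk=1
t1.Δ1 s6=1 s2=1 s0=1 s7=0 s4=0 s1=1 s5=1 s3=1 s8=0 clk=0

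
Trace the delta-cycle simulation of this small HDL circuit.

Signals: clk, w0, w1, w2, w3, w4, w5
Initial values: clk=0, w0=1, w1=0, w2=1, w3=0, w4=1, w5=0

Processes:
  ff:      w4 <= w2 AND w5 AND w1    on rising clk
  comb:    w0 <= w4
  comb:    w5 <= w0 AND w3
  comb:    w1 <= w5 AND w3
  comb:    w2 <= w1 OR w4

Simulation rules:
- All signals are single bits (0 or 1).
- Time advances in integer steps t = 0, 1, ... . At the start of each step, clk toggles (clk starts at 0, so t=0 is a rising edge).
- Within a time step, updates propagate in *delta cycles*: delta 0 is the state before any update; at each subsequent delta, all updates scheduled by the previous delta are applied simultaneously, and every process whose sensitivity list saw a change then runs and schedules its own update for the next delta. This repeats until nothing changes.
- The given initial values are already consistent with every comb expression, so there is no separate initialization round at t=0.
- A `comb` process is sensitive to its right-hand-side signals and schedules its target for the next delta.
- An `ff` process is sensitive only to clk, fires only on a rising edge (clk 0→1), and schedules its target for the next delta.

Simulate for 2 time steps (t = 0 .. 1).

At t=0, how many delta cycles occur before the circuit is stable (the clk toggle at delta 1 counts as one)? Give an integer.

t0.Δ0 clk=0 w0=1 w2=1 w5=0 w4=1 w1=0 w3=0
t0.Δ1 clk=1 w0=1 w2=1 w5=0 w4=1 w1=0 w3=0
t0.Δ2 clk=1 w0=1 w2=1 w5=0 w4=0 w1=0 w3=0
t0.Δ3 clk=1 w0=0 w2=0 w5=0 w4=0 w1=0 w3=0
t1.Δ0 clk=1 w0=0 w2=0 w5=0 w4=0 w1=0 w3=0
t1.Δ1 clk=0 w0=0 w2=0 w5=0 w4=0 w1=0 w3=0

3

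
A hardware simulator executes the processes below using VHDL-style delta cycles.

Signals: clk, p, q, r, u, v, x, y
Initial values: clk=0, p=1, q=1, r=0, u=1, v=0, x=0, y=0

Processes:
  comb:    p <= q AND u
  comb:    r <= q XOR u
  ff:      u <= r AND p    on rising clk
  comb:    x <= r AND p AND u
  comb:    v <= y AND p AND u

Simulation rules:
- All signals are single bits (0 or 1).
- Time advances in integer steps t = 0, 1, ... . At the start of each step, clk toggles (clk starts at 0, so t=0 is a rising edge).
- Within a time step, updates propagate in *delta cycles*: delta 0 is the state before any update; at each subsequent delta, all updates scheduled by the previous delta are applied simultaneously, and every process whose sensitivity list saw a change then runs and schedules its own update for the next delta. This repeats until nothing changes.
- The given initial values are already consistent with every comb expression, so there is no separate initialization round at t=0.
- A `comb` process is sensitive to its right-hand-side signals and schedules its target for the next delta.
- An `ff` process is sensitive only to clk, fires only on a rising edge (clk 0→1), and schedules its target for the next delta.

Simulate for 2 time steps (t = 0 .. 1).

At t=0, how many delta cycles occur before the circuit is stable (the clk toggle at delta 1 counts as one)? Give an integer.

3

[bits: clk,y,u,q,r,v,p,x]
t=0: Δ0=00110010 Δ1=10110010 Δ2=10010010 Δ3=10011000 | 3Δ
t=1: Δ0=10011000 Δ1=00011000 | 1Δ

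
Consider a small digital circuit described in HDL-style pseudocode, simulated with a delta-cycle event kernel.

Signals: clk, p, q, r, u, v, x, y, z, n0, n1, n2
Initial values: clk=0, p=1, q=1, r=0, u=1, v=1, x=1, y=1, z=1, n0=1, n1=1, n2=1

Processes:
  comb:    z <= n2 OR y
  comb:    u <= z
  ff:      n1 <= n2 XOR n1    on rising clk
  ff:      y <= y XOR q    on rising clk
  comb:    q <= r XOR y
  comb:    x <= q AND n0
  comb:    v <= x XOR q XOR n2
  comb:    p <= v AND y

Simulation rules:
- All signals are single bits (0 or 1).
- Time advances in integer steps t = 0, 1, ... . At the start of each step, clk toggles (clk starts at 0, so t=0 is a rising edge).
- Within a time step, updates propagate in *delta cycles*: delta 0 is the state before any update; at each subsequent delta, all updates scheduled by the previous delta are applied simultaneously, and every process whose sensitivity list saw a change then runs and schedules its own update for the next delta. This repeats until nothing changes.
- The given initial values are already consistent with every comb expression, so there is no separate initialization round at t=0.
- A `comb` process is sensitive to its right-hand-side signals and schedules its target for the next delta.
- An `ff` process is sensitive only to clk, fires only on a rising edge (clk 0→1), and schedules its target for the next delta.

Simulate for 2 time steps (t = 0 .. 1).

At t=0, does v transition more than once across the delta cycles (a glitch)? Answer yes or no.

t=0 Δ0: q=1 v=1 n2=1 y=1 r=0 u=1 x=1 n0=1 n1=1 p=1 z=1 clk=0
  Δ1: clk:0→1
  Δ2: y:1→0, n1:1→0
  Δ3: q:1→0, p:1→0
  Δ4: v:1→0, x:1→0
  Δ5: v:0→1
  (5Δ to stable)
t=1 Δ0: q=0 v=1 n2=1 y=0 r=0 u=1 x=0 n0=1 n1=0 p=0 z=1 clk=1
  Δ1: clk:1→0
  (1Δ to stable)

yes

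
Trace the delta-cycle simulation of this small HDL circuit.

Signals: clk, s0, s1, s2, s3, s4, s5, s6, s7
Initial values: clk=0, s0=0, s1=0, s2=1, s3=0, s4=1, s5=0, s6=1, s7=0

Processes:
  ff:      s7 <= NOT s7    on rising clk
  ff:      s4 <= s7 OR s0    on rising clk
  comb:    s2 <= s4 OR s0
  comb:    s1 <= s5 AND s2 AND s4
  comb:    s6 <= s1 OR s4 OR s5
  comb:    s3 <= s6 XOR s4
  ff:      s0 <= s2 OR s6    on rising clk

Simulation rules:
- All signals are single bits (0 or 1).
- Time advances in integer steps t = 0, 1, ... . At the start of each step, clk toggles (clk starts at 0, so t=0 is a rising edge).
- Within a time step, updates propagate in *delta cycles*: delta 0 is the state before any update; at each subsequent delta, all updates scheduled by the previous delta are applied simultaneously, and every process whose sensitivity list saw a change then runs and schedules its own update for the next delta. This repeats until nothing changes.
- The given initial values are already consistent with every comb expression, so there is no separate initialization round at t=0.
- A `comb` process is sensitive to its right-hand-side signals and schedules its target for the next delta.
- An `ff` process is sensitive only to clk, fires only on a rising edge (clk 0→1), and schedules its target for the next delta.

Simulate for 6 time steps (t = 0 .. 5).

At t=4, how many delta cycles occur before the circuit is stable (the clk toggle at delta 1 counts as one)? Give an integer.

2

[bits: s5,s2,clk,s7,s4,s3,s0,s6,s1]
t=0: Δ0=010010010 Δ1=011010010 Δ2=011100110 Δ3=011101100 Δ4=011100100 | 4Δ
t=1: Δ0=011100100 Δ1=010100100 | 1Δ
t=2: Δ0=010100100 Δ1=011100100 Δ2=011010100 Δ3=011011110 Δ4=011010110 | 4Δ
t=3: Δ0=011010110 Δ1=010010110 | 1Δ
t=4: Δ0=010010110 Δ1=011010110 Δ2=011110110 | 2Δ
t=5: Δ0=011110110 Δ1=010110110 | 1Δ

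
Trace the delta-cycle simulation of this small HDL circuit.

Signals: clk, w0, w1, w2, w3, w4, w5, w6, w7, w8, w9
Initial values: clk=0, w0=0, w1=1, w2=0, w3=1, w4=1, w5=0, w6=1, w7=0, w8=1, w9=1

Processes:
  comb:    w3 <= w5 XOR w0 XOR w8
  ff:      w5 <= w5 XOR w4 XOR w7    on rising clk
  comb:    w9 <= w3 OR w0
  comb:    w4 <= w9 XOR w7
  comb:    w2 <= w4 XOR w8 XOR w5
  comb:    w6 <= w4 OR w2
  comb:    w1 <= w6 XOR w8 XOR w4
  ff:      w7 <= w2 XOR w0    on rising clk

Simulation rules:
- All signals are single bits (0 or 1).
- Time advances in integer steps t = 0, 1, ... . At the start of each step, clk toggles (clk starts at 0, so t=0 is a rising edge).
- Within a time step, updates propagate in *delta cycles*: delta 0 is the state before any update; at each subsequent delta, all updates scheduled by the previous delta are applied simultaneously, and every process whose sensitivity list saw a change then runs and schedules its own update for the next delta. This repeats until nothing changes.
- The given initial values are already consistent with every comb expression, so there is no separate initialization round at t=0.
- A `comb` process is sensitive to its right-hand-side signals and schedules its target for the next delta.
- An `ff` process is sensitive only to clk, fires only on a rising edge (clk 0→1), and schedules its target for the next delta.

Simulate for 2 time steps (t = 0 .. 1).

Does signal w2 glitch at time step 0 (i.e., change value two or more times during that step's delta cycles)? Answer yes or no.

yes

t0.Δ0 w9=1 w5=0 w3=1 w6=1 w1=1 w8=1 clk=0 w4=1 w2=0 w0=0 w7=0
t0.Δ1 w9=1 w5=0 w3=1 w6=1 w1=1 w8=1 clk=1 w4=1 w2=0 w0=0 w7=0
t0.Δ2 w9=1 w5=1 w3=1 w6=1 w1=1 w8=1 clk=1 w4=1 w2=0 w0=0 w7=0
t0.Δ3 w9=1 w5=1 w3=0 w6=1 w1=1 w8=1 clk=1 w4=1 w2=1 w0=0 w7=0
t0.Δ4 w9=0 w5=1 w3=0 w6=1 w1=1 w8=1 clk=1 w4=1 w2=1 w0=0 w7=0
t0.Δ5 w9=0 w5=1 w3=0 w6=1 w1=1 w8=1 clk=1 w4=0 w2=1 w0=0 w7=0
t0.Δ6 w9=0 w5=1 w3=0 w6=1 w1=0 w8=1 clk=1 w4=0 w2=0 w0=0 w7=0
t0.Δ7 w9=0 w5=1 w3=0 w6=0 w1=0 w8=1 clk=1 w4=0 w2=0 w0=0 w7=0
t0.Δ8 w9=0 w5=1 w3=0 w6=0 w1=1 w8=1 clk=1 w4=0 w2=0 w0=0 w7=0
t1.Δ0 w9=0 w5=1 w3=0 w6=0 w1=1 w8=1 clk=1 w4=0 w2=0 w0=0 w7=0
t1.Δ1 w9=0 w5=1 w3=0 w6=0 w1=1 w8=1 clk=0 w4=0 w2=0 w0=0 w7=0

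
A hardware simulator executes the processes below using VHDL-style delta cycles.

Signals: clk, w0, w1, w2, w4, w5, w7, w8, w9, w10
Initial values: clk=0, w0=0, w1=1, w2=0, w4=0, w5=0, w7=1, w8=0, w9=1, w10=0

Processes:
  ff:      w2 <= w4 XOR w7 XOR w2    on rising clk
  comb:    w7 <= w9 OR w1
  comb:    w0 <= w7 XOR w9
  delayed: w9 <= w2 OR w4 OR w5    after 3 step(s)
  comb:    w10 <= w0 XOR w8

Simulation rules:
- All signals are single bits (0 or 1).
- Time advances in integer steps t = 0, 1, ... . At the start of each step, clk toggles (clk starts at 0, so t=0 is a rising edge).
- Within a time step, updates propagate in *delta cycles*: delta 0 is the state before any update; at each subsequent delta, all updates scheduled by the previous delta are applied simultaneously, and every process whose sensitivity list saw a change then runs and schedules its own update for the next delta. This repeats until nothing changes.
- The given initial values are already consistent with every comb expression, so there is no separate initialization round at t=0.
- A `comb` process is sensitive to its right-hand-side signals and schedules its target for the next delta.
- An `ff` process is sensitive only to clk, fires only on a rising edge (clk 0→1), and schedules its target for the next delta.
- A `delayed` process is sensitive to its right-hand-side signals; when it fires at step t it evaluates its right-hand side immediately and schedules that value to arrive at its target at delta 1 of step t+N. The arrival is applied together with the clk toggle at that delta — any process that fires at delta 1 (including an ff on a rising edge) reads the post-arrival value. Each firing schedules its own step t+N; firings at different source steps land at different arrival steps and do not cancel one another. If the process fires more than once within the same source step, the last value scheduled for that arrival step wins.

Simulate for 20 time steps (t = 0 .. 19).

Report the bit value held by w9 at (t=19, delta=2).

[bits: w8,w0,w1,w4,w2,clk,w7,w9,w10,w5]
t=0: Δ0=0010001100 Δ1=0010011100 Δ2=0010111100 | 2Δ
t=1: Δ0=0010111100 Δ1=0010101100 | 1Δ
t=2: Δ0=0010101100 Δ1=0010111100 Δ2=0010011100 | 2Δ
t=3: Δ0=0010011100 Δ1=0010001100 | 1Δ
t=4: Δ0=0010001100 Δ1=0010011100 Δ2=0010111100 | 2Δ
t=5: Δ0=0010111100 Δ1=0010101000 Δ2=0110101000 Δ3=0110101010 | 3Δ
t=6: Δ0=0110101010 Δ1=0110111010 Δ2=0110011010 | 2Δ
t=7: Δ0=0110011010 Δ1=0110001110 Δ2=0010001110 Δ3=0010001100 | 3Δ
t=8: Δ0=0010001100 Δ1=0010011100 Δ2=0010111100 | 2Δ
t=9: Δ0=0010111100 Δ1=0010101000 Δ2=0110101000 Δ3=0110101010 | 3Δ
t=10: Δ0=0110101010 Δ1=0110111010 Δ2=0110011010 | 2Δ
t=11: Δ0=0110011010 Δ1=0110001110 Δ2=0010001110 Δ3=0010001100 | 3Δ
t=12: Δ0=0010001100 Δ1=0010011100 Δ2=0010111100 | 2Δ
t=13: Δ0=0010111100 Δ1=0010101000 Δ2=0110101000 Δ3=0110101010 | 3Δ
t=14: Δ0=0110101010 Δ1=0110111010 Δ2=0110011010 | 2Δ
t=15: Δ0=0110011010 Δ1=0110001110 Δ2=0010001110 Δ3=0010001100 | 3Δ
t=16: Δ0=0010001100 Δ1=0010011100 Δ2=0010111100 | 2Δ
t=17: Δ0=0010111100 Δ1=0010101000 Δ2=0110101000 Δ3=0110101010 | 3Δ
t=18: Δ0=0110101010 Δ1=0110111010 Δ2=0110011010 | 2Δ
t=19: Δ0=0110011010 Δ1=0110001110 Δ2=0010001110 Δ3=0010001100 | 3Δ

1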